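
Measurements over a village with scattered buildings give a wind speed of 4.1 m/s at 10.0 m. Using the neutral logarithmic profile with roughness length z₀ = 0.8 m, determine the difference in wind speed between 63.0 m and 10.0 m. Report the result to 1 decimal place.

Log law: V₂ = V₁ · ln(z₂/z₀)/ln(z₁/z₀) = 4.1 × 4.3663/2.5257 = 7.0878 m/s
ΔV = 7.0878 − 4.1 = 2.9878 m/s

3.0 m/s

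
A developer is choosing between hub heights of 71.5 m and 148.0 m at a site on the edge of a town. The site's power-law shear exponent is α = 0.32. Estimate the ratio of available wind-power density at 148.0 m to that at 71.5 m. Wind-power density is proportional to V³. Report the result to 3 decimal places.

2.011

Speed ratio: V_B/V_A = (z_B/z_A)^α = (148.0/71.5)^0.32 = (2.0699)^0.32 = 1.26214
Power-density ratio: P_B/P_A = (V_B/V_A)³ = (1.26214)³ = 2.01056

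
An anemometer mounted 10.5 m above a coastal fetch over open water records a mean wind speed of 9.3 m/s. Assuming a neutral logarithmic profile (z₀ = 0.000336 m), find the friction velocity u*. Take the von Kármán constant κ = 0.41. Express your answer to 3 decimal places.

Log law: V(z) = (u*/κ) · ln(z/z₀) ⇒ u* = κ · V / ln(z/z₀)
u* = 0.41 × 9.3 / ln(10.5/0.000336) = 0.41 × 9.3 / 10.3498
   = 3.8130 / 10.3498 = 0.3684 m/s

u* ≈ 0.368 m/s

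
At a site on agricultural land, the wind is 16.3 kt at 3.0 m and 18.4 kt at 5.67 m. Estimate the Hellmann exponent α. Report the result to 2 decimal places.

Power law: V₂/V₁ = (z₂/z₁)^α ⇒ α = ln(V₂/V₁) / ln(z₂/z₁)
α = ln(18.4/16.3) / ln(5.67/3.0) = ln(1.1288) / ln(1.8900)
  = 0.12119 / 0.63658 = 0.19037

α ≈ 0.19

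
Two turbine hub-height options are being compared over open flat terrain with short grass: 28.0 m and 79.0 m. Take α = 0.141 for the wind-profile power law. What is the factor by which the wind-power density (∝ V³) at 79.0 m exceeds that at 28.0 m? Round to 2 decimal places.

1.55

Speed ratio: V_B/V_A = (z_B/z_A)^α = (79.0/28.0)^0.141 = (2.8214)^0.141 = 1.15749
Power-density ratio: P_B/P_A = (V_B/V_A)³ = (1.15749)³ = 1.55077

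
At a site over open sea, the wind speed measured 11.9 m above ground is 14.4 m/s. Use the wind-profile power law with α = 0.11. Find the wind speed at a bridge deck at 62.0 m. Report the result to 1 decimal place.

17.3 m/s

Power-law profile: V₂ = V₁ · (z₂/z₁)^α
V₂ = 14.4 × (62.0/11.9)^0.11 = 14.4 × (5.2101)^0.11
    = 14.4 × 1.1991 = 17.2669 m/s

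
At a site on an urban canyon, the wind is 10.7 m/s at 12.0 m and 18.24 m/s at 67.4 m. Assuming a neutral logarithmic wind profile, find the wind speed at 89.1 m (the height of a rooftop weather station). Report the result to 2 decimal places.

19.46 m/s

Log law: V ∝ ln(z/z₀). From the pair, with r = V₁/V₂ = 0.58662,
ln z₀ = (ln z₁ − r·ln z₂)/(1 − r) = (2.4849 − 0.58662×4.2106)/0.41338 = 0.0359 → z₀ = 1.037 m
V₃ = V₁ · ln(z₃/z₀)/ln(z₁/z₀) = 10.7 × 4.4538/2.4490 = 19.4595 m/s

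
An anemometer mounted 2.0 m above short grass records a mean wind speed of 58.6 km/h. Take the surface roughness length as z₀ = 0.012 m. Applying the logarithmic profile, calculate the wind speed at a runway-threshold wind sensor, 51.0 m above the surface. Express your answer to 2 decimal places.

95.70 km/h

Log law: V(z) ∝ ln(z/z₀), so V₂/V₁ = ln(z₂/z₀) / ln(z₁/z₀).
ln(51.0/0.012) = 8.3547, ln(2.0/0.012) = 5.1160
V₂ = 58.6 × 8.3547/5.1160 = 58.6 × 1.6330 = 95.6967 km/h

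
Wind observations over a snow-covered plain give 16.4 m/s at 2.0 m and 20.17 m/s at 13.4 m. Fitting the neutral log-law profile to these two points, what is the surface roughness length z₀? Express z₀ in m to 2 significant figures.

z₀ ≈ 0.00051 m

Log law: V(z) ∝ ln(z/z₀). With r = V₁/V₂ = 16.4/20.17 = 0.81309,
r · ln(z₂/z₀) = ln(z₁/z₀) ⇒ ln z₀ = (ln z₁ − r·ln z₂)/(1 − r)
ln z₀ = (0.69315 − 0.81309×2.59525) / 0.18691 = -7.5813
z₀ = exp(-7.5813) = 0.0005099 m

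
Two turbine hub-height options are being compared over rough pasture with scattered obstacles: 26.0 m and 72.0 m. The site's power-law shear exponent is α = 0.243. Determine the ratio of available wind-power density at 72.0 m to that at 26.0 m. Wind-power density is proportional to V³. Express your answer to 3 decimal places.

2.101

Speed ratio: V_B/V_A = (z_B/z_A)^α = (72.0/26.0)^0.243 = (2.7692)^0.243 = 1.28084
Power-density ratio: P_B/P_A = (V_B/V_A)³ = (1.28084)³ = 2.10126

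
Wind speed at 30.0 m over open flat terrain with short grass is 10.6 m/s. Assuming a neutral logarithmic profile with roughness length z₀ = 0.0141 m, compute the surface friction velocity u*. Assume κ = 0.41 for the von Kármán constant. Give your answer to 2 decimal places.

Log law: V(z) = (u*/κ) · ln(z/z₀) ⇒ u* = κ · V / ln(z/z₀)
u* = 0.41 × 10.6 / ln(30.0/0.0141) = 0.41 × 10.6 / 7.6628
   = 4.3460 / 7.6628 = 0.5672 m/s

u* ≈ 0.57 m/s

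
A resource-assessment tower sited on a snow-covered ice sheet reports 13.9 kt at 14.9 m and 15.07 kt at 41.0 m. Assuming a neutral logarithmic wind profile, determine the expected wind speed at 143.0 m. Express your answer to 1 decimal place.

Log law: V ∝ ln(z/z₀). From the pair, with r = V₁/V₂ = 0.92236,
ln z₀ = (ln z₁ − r·ln z₂)/(1 − r) = (2.7014 − 0.92236×3.7136)/0.07764 = -9.3240 → z₀ = 0.00008925 m
V₃ = V₁ · ln(z₃/z₀)/ln(z₁/z₀) = 13.9 × 14.2869/12.0254 = 16.5140 kt

16.5 kt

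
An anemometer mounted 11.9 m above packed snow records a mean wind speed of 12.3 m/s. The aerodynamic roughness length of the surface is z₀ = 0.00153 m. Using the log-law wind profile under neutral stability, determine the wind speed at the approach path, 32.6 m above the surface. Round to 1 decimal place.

Log law: V(z) ∝ ln(z/z₀), so V₂/V₁ = ln(z₂/z₀) / ln(z₁/z₀).
ln(32.6/0.00153) = 9.9668, ln(11.9/0.00153) = 8.9590
V₂ = 12.3 × 9.9668/8.9590 = 12.3 × 1.1125 = 13.6836 m/s

13.7 m/s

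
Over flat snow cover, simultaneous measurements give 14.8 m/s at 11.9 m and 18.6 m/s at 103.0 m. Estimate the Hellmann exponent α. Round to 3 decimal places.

α ≈ 0.106

Power law: V₂/V₁ = (z₂/z₁)^α ⇒ α = ln(V₂/V₁) / ln(z₂/z₁)
α = ln(18.6/14.8) / ln(103.0/11.9) = ln(1.2568) / ln(8.6555)
  = 0.22853 / 2.15819 = 0.10589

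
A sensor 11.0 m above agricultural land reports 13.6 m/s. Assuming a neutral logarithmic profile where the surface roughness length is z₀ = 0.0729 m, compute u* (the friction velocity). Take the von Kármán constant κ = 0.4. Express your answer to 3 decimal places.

u* ≈ 1.084 m/s

Log law: V(z) = (u*/κ) · ln(z/z₀) ⇒ u* = κ · V / ln(z/z₀)
u* = 0.4 × 13.6 / ln(11.0/0.0729) = 0.4 × 13.6 / 5.0166
   = 5.4400 / 5.0166 = 1.0844 m/s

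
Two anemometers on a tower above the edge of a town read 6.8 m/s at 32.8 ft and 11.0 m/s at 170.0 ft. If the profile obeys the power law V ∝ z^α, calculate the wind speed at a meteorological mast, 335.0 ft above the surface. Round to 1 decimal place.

First find α: α = ln(V₂/V₁)/ln(z₂/z₁) = ln(11.0/6.8)/ln(170.0/32.8) = 0.48097/1.64537 = 0.2923
Extrapolate from 170.0 ft to 335.0 ft: V₃ = 11.0 × (335.0/170.0)^0.2923 = 11.0 × 1.2193 = 13.4125 m/s

13.4 m/s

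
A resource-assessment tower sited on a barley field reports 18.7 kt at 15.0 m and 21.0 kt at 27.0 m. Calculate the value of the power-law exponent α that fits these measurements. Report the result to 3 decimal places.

Power law: V₂/V₁ = (z₂/z₁)^α ⇒ α = ln(V₂/V₁) / ln(z₂/z₁)
α = ln(21.0/18.7) / ln(27.0/15.0) = ln(1.1230) / ln(1.8000)
  = 0.11600 / 0.58779 = 0.19735

α ≈ 0.197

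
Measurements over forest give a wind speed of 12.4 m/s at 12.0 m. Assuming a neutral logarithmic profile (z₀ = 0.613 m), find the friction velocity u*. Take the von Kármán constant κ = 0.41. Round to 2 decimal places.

Log law: V(z) = (u*/κ) · ln(z/z₀) ⇒ u* = κ · V / ln(z/z₀)
u* = 0.41 × 12.4 / ln(12.0/0.613) = 0.41 × 12.4 / 2.9743
   = 5.0840 / 2.9743 = 1.7093 m/s

u* ≈ 1.71 m/s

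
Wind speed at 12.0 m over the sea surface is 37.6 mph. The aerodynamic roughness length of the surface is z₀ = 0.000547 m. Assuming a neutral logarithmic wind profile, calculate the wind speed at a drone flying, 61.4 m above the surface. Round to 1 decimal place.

43.7 mph

Log law: V(z) ∝ ln(z/z₀), so V₂/V₁ = ln(z₂/z₀) / ln(z₁/z₀).
ln(61.4/0.000547) = 11.6285, ln(12.0/0.000547) = 9.9960
V₂ = 37.6 × 11.6285/9.9960 = 37.6 × 1.1633 = 43.7407 mph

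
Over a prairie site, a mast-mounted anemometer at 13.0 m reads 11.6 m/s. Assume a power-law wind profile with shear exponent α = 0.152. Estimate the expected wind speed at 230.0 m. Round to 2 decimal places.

17.95 m/s

Power-law profile: V₂ = V₁ · (z₂/z₁)^α
V₂ = 11.6 × (230.0/13.0)^0.152 = 11.6 × (17.6923)^0.152
    = 11.6 × 1.5476 = 17.9523 m/s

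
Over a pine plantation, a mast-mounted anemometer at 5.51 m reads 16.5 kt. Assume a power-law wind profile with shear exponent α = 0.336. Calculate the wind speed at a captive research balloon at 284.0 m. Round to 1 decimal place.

Power-law profile: V₂ = V₁ · (z₂/z₁)^α
V₂ = 16.5 × (284.0/5.51)^0.336 = 16.5 × (51.5426)^0.336
    = 16.5 × 3.7609 = 62.0543 kt

62.1 kt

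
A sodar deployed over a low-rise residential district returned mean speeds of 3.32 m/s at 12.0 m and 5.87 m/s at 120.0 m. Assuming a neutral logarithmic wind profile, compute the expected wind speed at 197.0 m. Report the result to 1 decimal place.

Log law: V ∝ ln(z/z₀). From the pair, with r = V₁/V₂ = 0.56559,
ln z₀ = (ln z₁ − r·ln z₂)/(1 − r) = (2.4849 − 0.56559×4.7875)/0.43441 = -0.5130 → z₀ = 0.5987 m
V₃ = V₁ · ln(z₃/z₀)/ln(z₁/z₀) = 3.32 × 5.7962/2.9979 = 6.4190 m/s

6.4 m/s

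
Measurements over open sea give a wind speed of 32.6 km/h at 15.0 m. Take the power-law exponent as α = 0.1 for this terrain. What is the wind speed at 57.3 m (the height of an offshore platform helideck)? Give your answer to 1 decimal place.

37.3 km/h

Power-law profile: V₂ = V₁ · (z₂/z₁)^α
V₂ = 32.6 × (57.3/15.0)^0.1 = 32.6 × (3.8200)^0.1
    = 32.6 × 1.1434 = 37.2755 km/h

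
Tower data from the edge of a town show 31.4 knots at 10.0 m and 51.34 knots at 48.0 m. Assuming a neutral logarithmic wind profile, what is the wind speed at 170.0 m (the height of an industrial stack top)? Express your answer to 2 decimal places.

Log law: V ∝ ln(z/z₀). From the pair, with r = V₁/V₂ = 0.61161,
ln z₀ = (ln z₁ − r·ln z₂)/(1 − r) = (2.3026 − 0.61161×3.8712)/0.38839 = -0.1676 → z₀ = 0.8457 m
V₃ = V₁ · ln(z₃/z₀)/ln(z₁/z₀) = 31.4 × 5.3034/2.4701 = 67.4154 knots

67.42 knots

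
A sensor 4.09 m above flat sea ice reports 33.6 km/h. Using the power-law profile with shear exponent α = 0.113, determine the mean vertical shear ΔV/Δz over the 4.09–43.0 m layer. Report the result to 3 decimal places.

Power law: V₂ = V₁ · (z₂/z₁)^α = 33.6 × (10.5134)^0.113 = 43.8325 km/h
ΔV/Δz = (43.8325 − 33.6)/(43.0 − 4.09) = 10.2325/38.9100 = 0.26298 km/h/m

0.263 km/h/m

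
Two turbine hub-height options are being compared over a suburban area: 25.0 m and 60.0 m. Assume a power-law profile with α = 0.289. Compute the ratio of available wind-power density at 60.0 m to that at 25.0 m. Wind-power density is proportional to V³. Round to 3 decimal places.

Speed ratio: V_B/V_A = (z_B/z_A)^α = (60.0/25.0)^0.289 = (2.4000)^0.289 = 1.28790
Power-density ratio: P_B/P_A = (V_B/V_A)³ = (1.28790)³ = 2.13621

2.136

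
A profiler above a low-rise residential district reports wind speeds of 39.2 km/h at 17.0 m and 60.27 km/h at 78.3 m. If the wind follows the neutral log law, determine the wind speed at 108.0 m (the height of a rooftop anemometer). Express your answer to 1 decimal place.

64.7 km/h

Log law: V ∝ ln(z/z₀). From the pair, with r = V₁/V₂ = 0.65041,
ln z₀ = (ln z₁ − r·ln z₂)/(1 − r) = (2.8332 − 0.65041×4.3605)/0.34959 = -0.0083 → z₀ = 0.9917 m
V₃ = V₁ · ln(z₃/z₀)/ln(z₁/z₀) = 39.2 × 4.6905/2.8416 = 64.7063 km/h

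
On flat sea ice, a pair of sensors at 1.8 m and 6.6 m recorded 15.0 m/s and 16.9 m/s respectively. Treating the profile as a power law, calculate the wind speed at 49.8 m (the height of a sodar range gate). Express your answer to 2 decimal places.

First find α: α = ln(V₂/V₁)/ln(z₂/z₁) = ln(16.9/15.0)/ln(6.6/1.8) = 0.11926/1.29928 = 0.0918
Extrapolate from 6.6 m to 49.8 m: V₃ = 16.9 × (49.8/6.6)^0.0918 = 16.9 × 1.2038 = 20.3447 m/s

20.34 m/s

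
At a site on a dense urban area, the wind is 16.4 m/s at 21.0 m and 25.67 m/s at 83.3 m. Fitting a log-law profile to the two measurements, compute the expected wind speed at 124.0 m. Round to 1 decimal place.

Log law: V ∝ ln(z/z₀). From the pair, with r = V₁/V₂ = 0.63888,
ln z₀ = (ln z₁ − r·ln z₂)/(1 − r) = (3.0445 − 0.63888×4.4224)/0.36112 = 0.6068 → z₀ = 1.834 m
V₃ = V₁ · ln(z₃/z₀)/ln(z₁/z₀) = 16.4 × 4.2135/2.4378 = 28.3464 m/s

28.3 m/s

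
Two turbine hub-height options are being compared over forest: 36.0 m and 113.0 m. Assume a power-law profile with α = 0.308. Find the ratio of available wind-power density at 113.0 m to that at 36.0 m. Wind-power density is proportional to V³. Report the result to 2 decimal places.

Speed ratio: V_B/V_A = (z_B/z_A)^α = (113.0/36.0)^0.308 = (3.1389)^0.308 = 1.42235
Power-density ratio: P_B/P_A = (V_B/V_A)³ = (1.42235)³ = 2.87754

2.88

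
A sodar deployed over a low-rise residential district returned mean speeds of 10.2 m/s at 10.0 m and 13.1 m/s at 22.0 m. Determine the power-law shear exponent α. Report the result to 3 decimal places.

α ≈ 0.317

Power law: V₂/V₁ = (z₂/z₁)^α ⇒ α = ln(V₂/V₁) / ln(z₂/z₁)
α = ln(13.1/10.2) / ln(22.0/10.0) = ln(1.2843) / ln(2.2000)
  = 0.25022 / 0.78846 = 0.31736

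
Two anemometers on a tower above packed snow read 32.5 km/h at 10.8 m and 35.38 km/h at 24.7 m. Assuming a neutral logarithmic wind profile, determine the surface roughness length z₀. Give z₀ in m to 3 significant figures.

z₀ ≈ 0.000953 m

Log law: V(z) ∝ ln(z/z₀). With r = V₁/V₂ = 32.5/35.38 = 0.91860,
r · ln(z₂/z₀) = ln(z₁/z₀) ⇒ ln z₀ = (ln z₁ − r·ln z₂)/(1 − r)
ln z₀ = (2.37955 − 0.91860×3.20680) / 0.08140 = -6.9558
z₀ = exp(-6.9558) = 0.0009531 m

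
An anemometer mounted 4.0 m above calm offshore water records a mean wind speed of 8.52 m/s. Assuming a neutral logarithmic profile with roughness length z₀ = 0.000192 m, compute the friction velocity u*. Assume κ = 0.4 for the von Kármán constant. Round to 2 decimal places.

Log law: V(z) = (u*/κ) · ln(z/z₀) ⇒ u* = κ · V / ln(z/z₀)
u* = 0.4 × 8.52 / ln(4.0/0.000192) = 0.4 × 8.52 / 9.9443
   = 3.4080 / 9.9443 = 0.3427 m/s

u* ≈ 0.34 m/s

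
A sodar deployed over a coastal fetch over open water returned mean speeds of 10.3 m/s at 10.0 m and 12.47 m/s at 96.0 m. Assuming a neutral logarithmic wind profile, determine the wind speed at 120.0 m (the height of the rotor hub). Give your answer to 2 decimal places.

Log law: V ∝ ln(z/z₀). From the pair, with r = V₁/V₂ = 0.82598,
ln z₀ = (ln z₁ − r·ln z₂)/(1 − r) = (2.3026 − 0.82598×4.5643)/0.17402 = -8.4330 → z₀ = 0.0002176 m
V₃ = V₁ · ln(z₃/z₀)/ln(z₁/z₀) = 10.3 × 13.2205/10.7356 = 12.6841 m/s

12.68 m/s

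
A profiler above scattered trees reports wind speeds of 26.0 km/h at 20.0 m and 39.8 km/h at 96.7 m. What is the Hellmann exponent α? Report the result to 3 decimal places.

α ≈ 0.270

Power law: V₂/V₁ = (z₂/z₁)^α ⇒ α = ln(V₂/V₁) / ln(z₂/z₁)
α = ln(39.8/26.0) / ln(96.7/20.0) = ln(1.5308) / ln(4.8350)
  = 0.42577 / 1.57588 = 0.27018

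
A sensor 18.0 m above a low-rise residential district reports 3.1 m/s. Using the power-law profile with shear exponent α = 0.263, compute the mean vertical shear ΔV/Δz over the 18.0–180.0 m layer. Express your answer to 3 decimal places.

0.016 m/s/m

Power law: V₂ = V₁ · (z₂/z₁)^α = 3.1 × (10.0000)^0.263 = 5.6802 m/s
ΔV/Δz = (5.6802 − 3.1)/(180.0 − 18.0) = 2.5802/162.0000 = 0.01593 m/s/m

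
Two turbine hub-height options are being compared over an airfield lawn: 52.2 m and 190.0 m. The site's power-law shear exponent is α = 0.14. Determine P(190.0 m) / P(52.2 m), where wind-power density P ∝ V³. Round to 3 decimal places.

1.721

Speed ratio: V_B/V_A = (z_B/z_A)^α = (190.0/52.2)^0.14 = (3.6398)^0.14 = 1.19826
Power-density ratio: P_B/P_A = (V_B/V_A)³ = (1.19826)³ = 1.72050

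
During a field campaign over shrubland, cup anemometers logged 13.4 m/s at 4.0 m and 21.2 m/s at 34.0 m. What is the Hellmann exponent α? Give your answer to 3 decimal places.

α ≈ 0.214

Power law: V₂/V₁ = (z₂/z₁)^α ⇒ α = ln(V₂/V₁) / ln(z₂/z₁)
α = ln(21.2/13.4) / ln(34.0/4.0) = ln(1.5821) / ln(8.5000)
  = 0.45875 / 2.14007 = 0.21436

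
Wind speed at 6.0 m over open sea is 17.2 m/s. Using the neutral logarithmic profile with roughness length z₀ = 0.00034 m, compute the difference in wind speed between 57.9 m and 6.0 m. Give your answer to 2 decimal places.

3.99 m/s

Log law: V₂ = V₁ · ln(z₂/z₀)/ln(z₁/z₀) = 17.2 × 12.0453/9.7783 = 21.1876 m/s
ΔV = 21.1876 − 17.2 = 3.9876 m/s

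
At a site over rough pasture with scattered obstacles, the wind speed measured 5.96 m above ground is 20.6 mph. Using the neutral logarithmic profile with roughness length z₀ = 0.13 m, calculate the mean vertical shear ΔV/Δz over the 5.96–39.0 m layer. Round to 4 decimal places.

Log law: V₂ = V₁ · ln(z₂/z₀)/ln(z₁/z₀) = 20.6 × 5.7038/3.8253 = 30.7161 mph
ΔV/Δz = (30.7161 − 20.6)/(39.0 − 5.96) = 10.1161/33.0400 = 0.30618 mph/m

0.3062 mph/m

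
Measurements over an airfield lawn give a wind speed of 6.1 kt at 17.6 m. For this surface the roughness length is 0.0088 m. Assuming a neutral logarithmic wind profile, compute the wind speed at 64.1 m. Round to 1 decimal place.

7.1 kt

Log law: V(z) ∝ ln(z/z₀), so V₂/V₁ = ln(z₂/z₀) / ln(z₁/z₀).
ln(64.1/0.0088) = 8.8934, ln(17.6/0.0088) = 7.6009
V₂ = 6.1 × 8.8934/7.6009 = 6.1 × 1.1701 = 7.1373 kt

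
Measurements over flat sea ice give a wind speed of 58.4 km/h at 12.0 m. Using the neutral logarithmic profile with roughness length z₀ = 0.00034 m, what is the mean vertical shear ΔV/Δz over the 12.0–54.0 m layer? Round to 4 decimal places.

0.1997 km/h/m

Log law: V₂ = V₁ · ln(z₂/z₀)/ln(z₁/z₀) = 58.4 × 11.9755/10.4715 = 66.7883 km/h
ΔV/Δz = (66.7883 − 58.4)/(54.0 − 12.0) = 8.3883/42.0000 = 0.19972 km/h/m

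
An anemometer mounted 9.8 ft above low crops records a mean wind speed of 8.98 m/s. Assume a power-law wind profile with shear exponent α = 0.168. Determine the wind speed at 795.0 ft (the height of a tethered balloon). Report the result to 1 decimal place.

Power-law profile: V₂ = V₁ · (z₂/z₁)^α
V₂ = 8.98 × (795.0/9.8)^0.168 = 8.98 × (81.1224)^0.168
    = 8.98 × 2.0928 = 18.7937 m/s

18.8 m/s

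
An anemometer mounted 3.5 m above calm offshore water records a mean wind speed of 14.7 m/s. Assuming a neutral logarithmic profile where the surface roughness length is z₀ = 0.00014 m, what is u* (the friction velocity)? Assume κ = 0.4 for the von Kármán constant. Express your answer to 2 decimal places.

u* ≈ 0.58 m/s

Log law: V(z) = (u*/κ) · ln(z/z₀) ⇒ u* = κ · V / ln(z/z₀)
u* = 0.4 × 14.7 / ln(3.5/0.00014) = 0.4 × 14.7 / 10.1266
   = 5.8800 / 10.1266 = 0.5806 m/s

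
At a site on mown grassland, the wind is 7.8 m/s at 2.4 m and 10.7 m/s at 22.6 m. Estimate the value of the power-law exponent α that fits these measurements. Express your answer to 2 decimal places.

α ≈ 0.14

Power law: V₂/V₁ = (z₂/z₁)^α ⇒ α = ln(V₂/V₁) / ln(z₂/z₁)
α = ln(10.7/7.8) / ln(22.6/2.4) = ln(1.3718) / ln(9.4167)
  = 0.31612 / 2.24248 = 0.14097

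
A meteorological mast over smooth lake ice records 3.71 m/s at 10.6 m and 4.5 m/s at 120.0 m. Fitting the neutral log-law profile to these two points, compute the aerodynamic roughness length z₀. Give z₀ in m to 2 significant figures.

Log law: V(z) ∝ ln(z/z₀). With r = V₁/V₂ = 3.71/4.5 = 0.82444,
r · ln(z₂/z₀) = ln(z₁/z₀) ⇒ ln z₀ = (ln z₁ − r·ln z₂)/(1 − r)
ln z₀ = (2.36085 − 0.82444×4.78749) / 0.17556 = -9.0351
z₀ = exp(-9.0351) = 0.0001191 m

z₀ ≈ 0.00012 m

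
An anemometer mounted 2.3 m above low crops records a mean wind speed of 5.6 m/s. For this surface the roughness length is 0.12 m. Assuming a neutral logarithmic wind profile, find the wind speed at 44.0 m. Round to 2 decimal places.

Log law: V(z) ∝ ln(z/z₀), so V₂/V₁ = ln(z₂/z₀) / ln(z₁/z₀).
ln(44.0/0.12) = 5.9045, ln(2.3/0.12) = 2.9532
V₂ = 5.6 × 5.9045/2.9532 = 5.6 × 1.9994 = 11.1964 m/s

11.20 m/s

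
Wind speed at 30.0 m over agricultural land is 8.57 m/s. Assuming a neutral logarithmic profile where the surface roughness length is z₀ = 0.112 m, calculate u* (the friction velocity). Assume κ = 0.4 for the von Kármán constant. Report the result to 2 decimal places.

u* ≈ 0.61 m/s

Log law: V(z) = (u*/κ) · ln(z/z₀) ⇒ u* = κ · V / ln(z/z₀)
u* = 0.4 × 8.57 / ln(30.0/0.112) = 0.4 × 8.57 / 5.5905
   = 3.4280 / 5.5905 = 0.6132 m/s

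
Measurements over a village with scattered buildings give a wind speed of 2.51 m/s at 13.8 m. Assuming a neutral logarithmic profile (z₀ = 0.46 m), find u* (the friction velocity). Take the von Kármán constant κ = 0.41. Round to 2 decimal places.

u* ≈ 0.30 m/s

Log law: V(z) = (u*/κ) · ln(z/z₀) ⇒ u* = κ · V / ln(z/z₀)
u* = 0.41 × 2.51 / ln(13.8/0.46) = 0.41 × 2.51 / 3.4012
   = 1.0291 / 3.4012 = 0.3026 m/s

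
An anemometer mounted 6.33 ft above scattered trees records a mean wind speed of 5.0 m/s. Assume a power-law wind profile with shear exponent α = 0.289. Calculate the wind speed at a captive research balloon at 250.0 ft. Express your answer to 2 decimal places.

14.47 m/s

Power-law profile: V₂ = V₁ · (z₂/z₁)^α
V₂ = 5.0 × (250.0/6.33)^0.289 = 5.0 × (39.4945)^0.289
    = 5.0 × 2.8933 = 14.4667 m/s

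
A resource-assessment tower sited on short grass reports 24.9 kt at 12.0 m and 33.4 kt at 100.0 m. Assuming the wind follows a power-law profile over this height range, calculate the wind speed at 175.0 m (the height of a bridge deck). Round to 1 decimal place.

36.1 kt

First find α: α = ln(V₂/V₁)/ln(z₂/z₁) = ln(33.4/24.9)/ln(100.0/12.0) = 0.29369/2.12026 = 0.1385
Extrapolate from 100.0 m to 175.0 m: V₃ = 33.4 × (175.0/100.0)^0.1385 = 33.4 × 1.0806 = 36.0920 kt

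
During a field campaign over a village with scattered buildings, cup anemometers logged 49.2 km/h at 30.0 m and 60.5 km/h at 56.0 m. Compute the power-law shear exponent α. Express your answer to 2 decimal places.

α ≈ 0.33

Power law: V₂/V₁ = (z₂/z₁)^α ⇒ α = ln(V₂/V₁) / ln(z₂/z₁)
α = ln(60.5/49.2) / ln(56.0/30.0) = ln(1.2297) / ln(1.8667)
  = 0.20675 / 0.62415 = 0.33125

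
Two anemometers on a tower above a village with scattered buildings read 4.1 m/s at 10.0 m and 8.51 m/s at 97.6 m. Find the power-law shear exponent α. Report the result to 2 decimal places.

α ≈ 0.32

Power law: V₂/V₁ = (z₂/z₁)^α ⇒ α = ln(V₂/V₁) / ln(z₂/z₁)
α = ln(8.51/4.1) / ln(97.6/10.0) = ln(2.0756) / ln(9.7600)
  = 0.73025 / 2.27829 = 0.32053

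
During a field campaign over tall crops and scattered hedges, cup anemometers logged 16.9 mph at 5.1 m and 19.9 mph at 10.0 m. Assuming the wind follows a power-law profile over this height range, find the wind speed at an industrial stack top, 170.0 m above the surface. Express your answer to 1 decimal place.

First find α: α = ln(V₂/V₁)/ln(z₂/z₁) = ln(19.9/16.9)/ln(10.0/5.1) = 0.16341/0.67334 = 0.2427
Extrapolate from 10.0 m to 170.0 m: V₃ = 19.9 × (170.0/10.0)^0.2427 = 19.9 × 1.9889 = 39.5782 mph

39.6 mph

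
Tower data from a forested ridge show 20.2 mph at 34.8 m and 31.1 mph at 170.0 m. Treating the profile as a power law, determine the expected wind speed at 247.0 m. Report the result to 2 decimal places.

First find α: α = ln(V₂/V₁)/ln(z₂/z₁) = ln(31.1/20.2)/ln(170.0/34.8) = 0.43153/1.58618 = 0.2721
Extrapolate from 170.0 m to 247.0 m: V₃ = 31.1 × (247.0/170.0)^0.2721 = 31.1 × 1.1070 = 34.4271 mph

34.43 mph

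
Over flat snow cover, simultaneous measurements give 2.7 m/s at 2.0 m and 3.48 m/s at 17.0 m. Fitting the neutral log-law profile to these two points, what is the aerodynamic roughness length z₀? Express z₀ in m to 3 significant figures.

z₀ ≈ 0.00121 m

Log law: V(z) ∝ ln(z/z₀). With r = V₁/V₂ = 2.7/3.48 = 0.77586,
r · ln(z₂/z₀) = ln(z₁/z₀) ⇒ ln z₀ = (ln z₁ − r·ln z₂)/(1 − r)
ln z₀ = (0.69315 − 0.77586×2.83321) / 0.22414 = -6.7148
z₀ = exp(-6.7148) = 0.001213 m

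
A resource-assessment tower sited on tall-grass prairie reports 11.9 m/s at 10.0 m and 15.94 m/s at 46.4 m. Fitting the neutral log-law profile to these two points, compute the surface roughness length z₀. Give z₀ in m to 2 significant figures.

z₀ ≈ 0.11 m

Log law: V(z) ∝ ln(z/z₀). With r = V₁/V₂ = 11.9/15.94 = 0.74655,
r · ln(z₂/z₀) = ln(z₁/z₀) ⇒ ln z₀ = (ln z₁ − r·ln z₂)/(1 − r)
ln z₀ = (2.30259 − 0.74655×3.83730) / 0.25345 = -2.2180
z₀ = exp(-2.2180) = 0.1088 m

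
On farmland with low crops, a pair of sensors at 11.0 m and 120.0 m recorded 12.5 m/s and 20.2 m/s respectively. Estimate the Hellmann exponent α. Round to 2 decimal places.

Power law: V₂/V₁ = (z₂/z₁)^α ⇒ α = ln(V₂/V₁) / ln(z₂/z₁)
α = ln(20.2/12.5) / ln(120.0/11.0) = ln(1.6160) / ln(10.9091)
  = 0.47995 / 2.38960 = 0.20085

α ≈ 0.20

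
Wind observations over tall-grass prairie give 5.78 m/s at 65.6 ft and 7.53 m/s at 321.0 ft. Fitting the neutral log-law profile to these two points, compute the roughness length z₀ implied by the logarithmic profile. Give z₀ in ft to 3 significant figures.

z₀ ≈ 0.346 ft

Log law: V(z) ∝ ln(z/z₀). With r = V₁/V₂ = 5.78/7.53 = 0.76760,
r · ln(z₂/z₀) = ln(z₁/z₀) ⇒ ln z₀ = (ln z₁ − r·ln z₂)/(1 − r)
ln z₀ = (4.18358 − 0.76760×5.77144) / 0.23240 = -1.0609
z₀ = exp(-1.0609) = 0.3461 ft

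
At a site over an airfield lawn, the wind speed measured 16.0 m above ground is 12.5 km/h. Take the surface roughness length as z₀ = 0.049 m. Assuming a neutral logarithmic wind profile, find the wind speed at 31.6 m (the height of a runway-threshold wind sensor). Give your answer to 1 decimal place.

Log law: V(z) ∝ ln(z/z₀), so V₂/V₁ = ln(z₂/z₀) / ln(z₁/z₀).
ln(31.6/0.049) = 6.4691, ln(16.0/0.049) = 5.7885
V₂ = 12.5 × 6.4691/5.7885 = 12.5 × 1.1176 = 13.9697 km/h

14.0 km/h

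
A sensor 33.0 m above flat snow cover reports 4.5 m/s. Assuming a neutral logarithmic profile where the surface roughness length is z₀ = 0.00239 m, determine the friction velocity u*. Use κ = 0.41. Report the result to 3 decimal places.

u* ≈ 0.194 m/s

Log law: V(z) = (u*/κ) · ln(z/z₀) ⇒ u* = κ · V / ln(z/z₀)
u* = 0.41 × 4.5 / ln(33.0/0.00239) = 0.41 × 4.5 / 9.5330
   = 1.8450 / 9.5330 = 0.1935 m/s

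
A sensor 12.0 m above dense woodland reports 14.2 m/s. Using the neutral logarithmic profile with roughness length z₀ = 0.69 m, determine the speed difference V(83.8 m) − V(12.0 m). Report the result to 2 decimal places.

Log law: V₂ = V₁ · ln(z₂/z₀)/ln(z₁/z₀) = 14.2 × 4.7995/2.8560 = 23.8633 m/s
ΔV = 23.8633 − 14.2 = 9.6633 m/s

9.66 m/s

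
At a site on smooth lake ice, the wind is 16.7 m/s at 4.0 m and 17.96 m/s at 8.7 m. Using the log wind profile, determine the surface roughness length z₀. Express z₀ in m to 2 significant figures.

z₀ ≈ 0.00013 m

Log law: V(z) ∝ ln(z/z₀). With r = V₁/V₂ = 16.7/17.96 = 0.92984,
r · ln(z₂/z₀) = ln(z₁/z₀) ⇒ ln z₀ = (ln z₁ − r·ln z₂)/(1 − r)
ln z₀ = (1.38629 − 0.92984×2.16332) / 0.07016 = -8.9124
z₀ = exp(-8.9124) = 0.0001347 m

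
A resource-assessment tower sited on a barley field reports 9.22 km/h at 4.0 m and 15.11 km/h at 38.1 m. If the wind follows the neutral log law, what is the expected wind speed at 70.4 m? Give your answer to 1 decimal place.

Log law: V ∝ ln(z/z₀). From the pair, with r = V₁/V₂ = 0.61019,
ln z₀ = (ln z₁ − r·ln z₂)/(1 − r) = (1.3863 − 0.61019×3.6402)/0.38981 = -2.1419 → z₀ = 0.1174 m
V₃ = V₁ · ln(z₃/z₀)/ln(z₁/z₀) = 9.22 × 6.3961/3.5282 = 16.7145 km/h

16.7 km/h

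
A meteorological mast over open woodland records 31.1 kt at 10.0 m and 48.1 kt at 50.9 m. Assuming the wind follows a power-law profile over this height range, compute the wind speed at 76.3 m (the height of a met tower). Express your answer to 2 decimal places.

First find α: α = ln(V₂/V₁)/ln(z₂/z₁) = ln(48.1/31.1)/ln(50.9/10.0) = 0.43607/1.62728 = 0.2680
Extrapolate from 50.9 m to 76.3 m: V₃ = 48.1 × (76.3/50.9)^0.2680 = 48.1 × 1.1146 = 53.6114 kt

53.61 kt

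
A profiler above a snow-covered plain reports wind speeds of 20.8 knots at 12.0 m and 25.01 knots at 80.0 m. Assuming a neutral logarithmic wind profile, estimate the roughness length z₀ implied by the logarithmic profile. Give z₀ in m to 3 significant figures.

Log law: V(z) ∝ ln(z/z₀). With r = V₁/V₂ = 20.8/25.01 = 0.83167,
r · ln(z₂/z₀) = ln(z₁/z₀) ⇒ ln z₀ = (ln z₁ − r·ln z₂)/(1 − r)
ln z₀ = (2.48491 − 0.83167×4.38203) / 0.16833 = -6.8880
z₀ = exp(-6.8880) = 0.001020 m

z₀ ≈ 0.00102 m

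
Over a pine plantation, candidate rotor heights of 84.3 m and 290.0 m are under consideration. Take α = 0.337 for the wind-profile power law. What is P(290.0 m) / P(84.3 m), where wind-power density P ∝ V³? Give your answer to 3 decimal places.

Speed ratio: V_B/V_A = (z_B/z_A)^α = (290.0/84.3)^0.337 = (3.4401)^0.337 = 1.51644
Power-density ratio: P_B/P_A = (V_B/V_A)³ = (1.51644)³ = 3.48717

3.487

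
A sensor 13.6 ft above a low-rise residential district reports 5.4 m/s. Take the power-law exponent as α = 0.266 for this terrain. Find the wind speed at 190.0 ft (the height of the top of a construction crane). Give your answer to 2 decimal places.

Power-law profile: V₂ = V₁ · (z₂/z₁)^α
V₂ = 5.4 × (190.0/13.6)^0.266 = 5.4 × (13.9706)^0.266
    = 5.4 × 2.0166 = 10.8898 m/s

10.89 m/s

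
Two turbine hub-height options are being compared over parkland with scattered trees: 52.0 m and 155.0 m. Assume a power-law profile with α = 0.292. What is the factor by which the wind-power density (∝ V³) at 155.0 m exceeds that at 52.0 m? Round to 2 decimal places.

Speed ratio: V_B/V_A = (z_B/z_A)^α = (155.0/52.0)^0.292 = (2.9808)^0.292 = 1.37564
Power-density ratio: P_B/P_A = (V_B/V_A)³ = (1.37564)³ = 2.60322

2.60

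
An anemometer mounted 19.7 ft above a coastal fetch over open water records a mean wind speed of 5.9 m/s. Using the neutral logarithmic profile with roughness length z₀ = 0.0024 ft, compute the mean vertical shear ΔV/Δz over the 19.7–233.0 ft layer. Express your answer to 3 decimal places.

0.008 m/s/ft

Log law: V₂ = V₁ · ln(z₂/z₀)/ln(z₁/z₀) = 5.9 × 11.4833/9.0129 = 7.5172 m/s
ΔV/Δz = (7.5172 − 5.9)/(233.0 − 19.7) = 1.6172/213.3000 = 0.00758 m/s/ft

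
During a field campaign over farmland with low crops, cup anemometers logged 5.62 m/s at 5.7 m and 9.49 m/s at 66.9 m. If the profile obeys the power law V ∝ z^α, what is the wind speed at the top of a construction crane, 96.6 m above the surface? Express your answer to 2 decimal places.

10.26 m/s

First find α: α = ln(V₂/V₁)/ln(z₂/z₁) = ln(9.49/5.62)/ln(66.9/5.7) = 0.52391/2.46273 = 0.2127
Extrapolate from 66.9 m to 96.6 m: V₃ = 9.49 × (96.6/66.9)^0.2127 = 9.49 × 1.0813 = 10.2614 m/s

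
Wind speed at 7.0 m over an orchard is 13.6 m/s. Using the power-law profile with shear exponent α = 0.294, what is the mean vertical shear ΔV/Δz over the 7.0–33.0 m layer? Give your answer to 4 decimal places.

0.3021 m/s/m

Power law: V₂ = V₁ · (z₂/z₁)^α = 13.6 × (4.7143)^0.294 = 21.4547 m/s
ΔV/Δz = (21.4547 − 13.6)/(33.0 − 7.0) = 7.8547/26.0000 = 0.30211 m/s/m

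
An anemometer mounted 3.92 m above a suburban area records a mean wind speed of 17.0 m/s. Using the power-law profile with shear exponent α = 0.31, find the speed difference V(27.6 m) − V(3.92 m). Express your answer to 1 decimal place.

14.1 m/s

Power law: V₂ = V₁ · (z₂/z₁)^α = 17.0 × (7.0408)^0.31 = 31.1324 m/s
ΔV = 31.1324 − 17.0 = 14.1324 m/s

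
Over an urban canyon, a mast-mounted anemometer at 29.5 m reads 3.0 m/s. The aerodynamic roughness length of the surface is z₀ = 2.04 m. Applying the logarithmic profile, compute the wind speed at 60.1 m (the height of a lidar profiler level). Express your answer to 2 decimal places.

3.80 m/s

Log law: V(z) ∝ ln(z/z₀), so V₂/V₁ = ln(z₂/z₀) / ln(z₁/z₀).
ln(60.1/2.04) = 3.3831, ln(29.5/2.04) = 2.6714
V₂ = 3.0 × 3.3831/2.6714 = 3.0 × 1.2664 = 3.7991 m/s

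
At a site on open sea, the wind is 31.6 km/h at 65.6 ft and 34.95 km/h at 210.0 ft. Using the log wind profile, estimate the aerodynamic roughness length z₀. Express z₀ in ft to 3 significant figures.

z₀ ≈ 0.00112 ft

Log law: V(z) ∝ ln(z/z₀). With r = V₁/V₂ = 31.6/34.95 = 0.90415,
r · ln(z₂/z₀) = ln(z₁/z₀) ⇒ ln z₀ = (ln z₁ − r·ln z₂)/(1 − r)
ln z₀ = (4.18358 − 0.90415×5.34711) / 0.09585 = -6.7918
z₀ = exp(-6.7918) = 0.001123 ft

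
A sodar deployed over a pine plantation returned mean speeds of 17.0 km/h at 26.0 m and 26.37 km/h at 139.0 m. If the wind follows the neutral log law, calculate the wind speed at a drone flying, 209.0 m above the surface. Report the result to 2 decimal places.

28.65 km/h

Log law: V ∝ ln(z/z₀). From the pair, with r = V₁/V₂ = 0.64467,
ln z₀ = (ln z₁ − r·ln z₂)/(1 − r) = (3.2581 − 0.64467×4.9345)/0.35533 = 0.2166 → z₀ = 1.242 m
V₃ = V₁ · ln(z₃/z₀)/ln(z₁/z₀) = 17.0 × 5.1257/3.0415 = 28.6497 km/h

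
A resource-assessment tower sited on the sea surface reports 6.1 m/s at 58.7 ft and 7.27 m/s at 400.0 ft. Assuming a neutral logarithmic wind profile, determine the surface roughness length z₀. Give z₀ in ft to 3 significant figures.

z₀ ≈ 0.00265 ft

Log law: V(z) ∝ ln(z/z₀). With r = V₁/V₂ = 6.1/7.27 = 0.83906,
r · ln(z₂/z₀) = ln(z₁/z₀) ⇒ ln z₀ = (ln z₁ − r·ln z₂)/(1 − r)
ln z₀ = (4.07244 − 0.83906×5.99146) / 0.16094 = -5.9327
z₀ = exp(-5.9327) = 0.002651 ft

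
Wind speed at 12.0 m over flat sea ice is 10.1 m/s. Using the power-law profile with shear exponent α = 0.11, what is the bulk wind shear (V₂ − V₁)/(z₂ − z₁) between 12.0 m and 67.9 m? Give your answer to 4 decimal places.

0.0379 m/s/m

Power law: V₂ = V₁ · (z₂/z₁)^α = 10.1 × (5.6583)^0.11 = 12.2213 m/s
ΔV/Δz = (12.2213 − 10.1)/(67.9 − 12.0) = 2.1213/55.9000 = 0.03795 m/s/m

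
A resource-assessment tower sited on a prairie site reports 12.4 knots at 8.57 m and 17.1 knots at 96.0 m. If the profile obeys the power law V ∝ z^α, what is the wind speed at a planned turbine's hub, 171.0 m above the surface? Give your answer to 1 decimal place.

First find α: α = ln(V₂/V₁)/ln(z₂/z₁) = ln(17.1/12.4)/ln(96.0/8.57) = 0.32138/2.41608 = 0.1330
Extrapolate from 96.0 m to 171.0 m: V₃ = 17.1 × (171.0/96.0)^0.1330 = 17.1 × 1.0798 = 18.4649 knots

18.5 knots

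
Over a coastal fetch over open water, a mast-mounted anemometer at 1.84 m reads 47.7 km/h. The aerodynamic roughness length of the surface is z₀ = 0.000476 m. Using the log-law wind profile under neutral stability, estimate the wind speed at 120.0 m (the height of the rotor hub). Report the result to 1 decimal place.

Log law: V(z) ∝ ln(z/z₀), so V₂/V₁ = ln(z₂/z₀) / ln(z₁/z₀).
ln(120.0/0.000476) = 12.4376, ln(1.84/0.000476) = 8.2599
V₂ = 47.7 × 12.4376/8.2599 = 47.7 × 1.5058 = 71.8260 km/h

71.8 km/h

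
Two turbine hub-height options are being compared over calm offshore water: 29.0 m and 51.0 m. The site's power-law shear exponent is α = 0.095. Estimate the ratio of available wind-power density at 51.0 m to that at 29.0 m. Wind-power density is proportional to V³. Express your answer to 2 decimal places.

1.17

Speed ratio: V_B/V_A = (z_B/z_A)^α = (51.0/29.0)^0.095 = (1.7586)^0.095 = 1.05509
Power-density ratio: P_B/P_A = (V_B/V_A)³ = (1.05509)³ = 1.17456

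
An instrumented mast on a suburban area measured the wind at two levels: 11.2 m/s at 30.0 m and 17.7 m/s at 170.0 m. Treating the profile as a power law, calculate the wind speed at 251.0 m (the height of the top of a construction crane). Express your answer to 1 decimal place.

19.6 m/s

First find α: α = ln(V₂/V₁)/ln(z₂/z₁) = ln(17.7/11.2)/ln(170.0/30.0) = 0.45765/1.73460 = 0.2638
Extrapolate from 170.0 m to 251.0 m: V₃ = 17.7 × (251.0/170.0)^0.2638 = 17.7 × 1.1083 = 19.6165 m/s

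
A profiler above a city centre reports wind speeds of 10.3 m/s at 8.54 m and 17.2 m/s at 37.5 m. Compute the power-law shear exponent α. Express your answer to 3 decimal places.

Power law: V₂/V₁ = (z₂/z₁)^α ⇒ α = ln(V₂/V₁) / ln(z₂/z₁)
α = ln(17.2/10.3) / ln(37.5/8.54) = ln(1.6699) / ln(4.3911)
  = 0.51277 / 1.47958 = 0.34656

α ≈ 0.347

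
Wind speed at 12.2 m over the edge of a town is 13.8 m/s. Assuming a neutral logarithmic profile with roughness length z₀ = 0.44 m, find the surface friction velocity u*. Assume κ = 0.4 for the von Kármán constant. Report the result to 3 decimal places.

u* ≈ 1.661 m/s

Log law: V(z) = (u*/κ) · ln(z/z₀) ⇒ u* = κ · V / ln(z/z₀)
u* = 0.4 × 13.8 / ln(12.2/0.44) = 0.4 × 13.8 / 3.3224
   = 5.5200 / 3.3224 = 1.6614 m/s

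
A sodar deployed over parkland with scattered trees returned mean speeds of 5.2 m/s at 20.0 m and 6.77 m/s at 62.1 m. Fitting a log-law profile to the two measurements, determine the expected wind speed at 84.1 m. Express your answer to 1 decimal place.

7.2 m/s

Log law: V ∝ ln(z/z₀). From the pair, with r = V₁/V₂ = 0.76809,
ln z₀ = (ln z₁ − r·ln z₂)/(1 − r) = (2.9957 − 0.76809×4.1287)/0.23191 = -0.7569 → z₀ = 0.4691 m
V₃ = V₁ · ln(z₃/z₀)/ln(z₁/z₀) = 5.2 × 5.1889/3.7527 = 7.1902 m/s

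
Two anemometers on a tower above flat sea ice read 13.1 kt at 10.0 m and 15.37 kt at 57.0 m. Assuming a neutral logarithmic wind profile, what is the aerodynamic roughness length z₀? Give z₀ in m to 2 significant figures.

z₀ ≈ 0.00043 m

Log law: V(z) ∝ ln(z/z₀). With r = V₁/V₂ = 13.1/15.37 = 0.85231,
r · ln(z₂/z₀) = ln(z₁/z₀) ⇒ ln z₀ = (ln z₁ − r·ln z₂)/(1 − r)
ln z₀ = (2.30259 − 0.85231×4.04305) / 0.14769 = -7.7415
z₀ = exp(-7.7415) = 0.0004344 m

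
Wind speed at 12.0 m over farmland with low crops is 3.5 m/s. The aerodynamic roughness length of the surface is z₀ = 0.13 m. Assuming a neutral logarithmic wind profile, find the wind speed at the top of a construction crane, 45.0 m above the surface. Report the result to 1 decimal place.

Log law: V(z) ∝ ln(z/z₀), so V₂/V₁ = ln(z₂/z₀) / ln(z₁/z₀).
ln(45.0/0.13) = 5.8469, ln(12.0/0.13) = 4.5251
V₂ = 3.5 × 5.8469/4.5251 = 3.5 × 1.2921 = 4.5223 m/s

4.5 m/s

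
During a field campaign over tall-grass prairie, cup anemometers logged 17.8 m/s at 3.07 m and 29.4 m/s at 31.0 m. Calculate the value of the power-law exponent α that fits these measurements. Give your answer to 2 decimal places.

Power law: V₂/V₁ = (z₂/z₁)^α ⇒ α = ln(V₂/V₁) / ln(z₂/z₁)
α = ln(29.4/17.8) / ln(31.0/3.07) = ln(1.6517) / ln(10.0977)
  = 0.50180 / 2.31231 = 0.21701

α ≈ 0.22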